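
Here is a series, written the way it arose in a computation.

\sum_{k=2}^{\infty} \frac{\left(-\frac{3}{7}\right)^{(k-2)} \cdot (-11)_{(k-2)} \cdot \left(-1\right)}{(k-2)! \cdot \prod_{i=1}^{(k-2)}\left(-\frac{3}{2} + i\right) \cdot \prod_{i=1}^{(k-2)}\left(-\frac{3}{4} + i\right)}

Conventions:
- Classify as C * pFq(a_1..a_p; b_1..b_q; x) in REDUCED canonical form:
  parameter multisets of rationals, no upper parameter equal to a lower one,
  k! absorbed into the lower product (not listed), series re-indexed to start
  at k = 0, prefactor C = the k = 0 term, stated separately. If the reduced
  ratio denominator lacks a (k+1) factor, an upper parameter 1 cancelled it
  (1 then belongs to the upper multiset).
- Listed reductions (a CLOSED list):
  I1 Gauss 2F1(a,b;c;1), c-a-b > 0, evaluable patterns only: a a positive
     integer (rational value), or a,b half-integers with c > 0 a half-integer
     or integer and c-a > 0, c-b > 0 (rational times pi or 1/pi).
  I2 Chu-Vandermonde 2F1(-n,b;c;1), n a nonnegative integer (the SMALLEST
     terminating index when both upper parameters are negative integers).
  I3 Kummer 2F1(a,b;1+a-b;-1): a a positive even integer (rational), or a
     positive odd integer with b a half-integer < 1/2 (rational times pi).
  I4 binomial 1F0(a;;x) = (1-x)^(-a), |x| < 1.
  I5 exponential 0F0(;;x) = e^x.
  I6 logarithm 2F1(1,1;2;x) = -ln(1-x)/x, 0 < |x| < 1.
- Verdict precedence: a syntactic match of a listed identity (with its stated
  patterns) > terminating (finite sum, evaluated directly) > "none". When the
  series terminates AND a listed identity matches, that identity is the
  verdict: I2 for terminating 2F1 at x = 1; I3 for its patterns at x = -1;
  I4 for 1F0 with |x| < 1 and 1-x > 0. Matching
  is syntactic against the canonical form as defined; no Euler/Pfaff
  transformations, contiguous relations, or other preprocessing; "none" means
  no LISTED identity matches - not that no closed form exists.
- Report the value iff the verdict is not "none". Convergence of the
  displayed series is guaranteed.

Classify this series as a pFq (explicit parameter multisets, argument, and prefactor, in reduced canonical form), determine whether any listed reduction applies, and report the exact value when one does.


First insight: x = -\frac{3}{7} and the lower running product (C = -1, x = -3/7) is a rising factorial.
Consecutive-term ratio: r(k) = -\frac{3}{7} * (k-11) / [(k-\frac{1}{2}) (k+\frac{1}{4}) (k+1)] - poly over poly, x = -\frac{3}{7} from leading terms; C = -1 at k = 0.

x = -\frac{3}{7} here; the reduced form reads 1F2, upper {-11}, lower {-\frac{1}{2}, \frac{1}{4}}, C = -1. Verdict: terminating (-11 upstairs). 12 nonzero terms in all; added directly. Value: \frac{330076165517135132150674816567}{1495655730180045998029090625}.


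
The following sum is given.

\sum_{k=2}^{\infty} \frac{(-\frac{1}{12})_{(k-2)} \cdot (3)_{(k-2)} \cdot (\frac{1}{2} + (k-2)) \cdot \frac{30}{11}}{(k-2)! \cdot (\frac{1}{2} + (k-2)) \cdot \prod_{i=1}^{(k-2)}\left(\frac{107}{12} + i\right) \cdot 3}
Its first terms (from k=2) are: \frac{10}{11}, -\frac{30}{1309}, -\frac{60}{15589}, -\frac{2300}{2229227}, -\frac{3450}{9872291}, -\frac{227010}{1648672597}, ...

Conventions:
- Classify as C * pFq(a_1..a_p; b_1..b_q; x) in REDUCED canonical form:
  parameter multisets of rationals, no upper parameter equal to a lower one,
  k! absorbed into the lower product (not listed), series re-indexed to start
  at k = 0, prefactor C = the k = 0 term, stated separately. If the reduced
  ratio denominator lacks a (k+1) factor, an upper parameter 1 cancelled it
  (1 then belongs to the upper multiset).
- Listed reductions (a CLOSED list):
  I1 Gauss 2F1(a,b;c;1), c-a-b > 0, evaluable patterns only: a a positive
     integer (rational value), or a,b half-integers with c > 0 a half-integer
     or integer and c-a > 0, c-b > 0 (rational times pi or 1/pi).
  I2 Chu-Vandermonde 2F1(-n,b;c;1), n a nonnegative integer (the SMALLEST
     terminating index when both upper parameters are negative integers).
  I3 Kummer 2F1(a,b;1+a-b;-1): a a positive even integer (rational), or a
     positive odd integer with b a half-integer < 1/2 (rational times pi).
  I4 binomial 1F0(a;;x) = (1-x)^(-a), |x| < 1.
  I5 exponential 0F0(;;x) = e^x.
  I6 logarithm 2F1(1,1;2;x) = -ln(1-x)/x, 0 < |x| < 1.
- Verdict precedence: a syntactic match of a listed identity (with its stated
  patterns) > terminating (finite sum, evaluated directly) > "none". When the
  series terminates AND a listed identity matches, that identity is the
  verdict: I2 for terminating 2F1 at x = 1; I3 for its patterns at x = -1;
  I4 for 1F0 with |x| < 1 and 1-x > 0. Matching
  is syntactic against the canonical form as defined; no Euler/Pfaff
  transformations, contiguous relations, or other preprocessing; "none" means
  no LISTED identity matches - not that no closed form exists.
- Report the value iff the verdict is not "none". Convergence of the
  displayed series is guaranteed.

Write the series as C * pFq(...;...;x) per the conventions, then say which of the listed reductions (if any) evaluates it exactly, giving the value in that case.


The tell: t_0 = \frac{10}{11} here, and the lower running product (C = 10/11) is a rising factorial.
Ratio: r(k) = 1 * (k-\frac{1}{12}) (k+3) / [(k+\frac{119}{12}) (k+1)] - poly over poly, x = 1 from leading terms; C = \frac{10}{11} at k = 0.

This is \frac{10}{11} * 2F1(-\frac{1}{12}, 3; \frac{119}{12}; 1) in reduced canonical form. Verdict: Gauss's theorem (I1) fires (x = 1: the Gamma ratio telescopes since c-a-b = 7 > 0 and a = 3 in Z>0). Sum: \frac{4218475}{4790016}.


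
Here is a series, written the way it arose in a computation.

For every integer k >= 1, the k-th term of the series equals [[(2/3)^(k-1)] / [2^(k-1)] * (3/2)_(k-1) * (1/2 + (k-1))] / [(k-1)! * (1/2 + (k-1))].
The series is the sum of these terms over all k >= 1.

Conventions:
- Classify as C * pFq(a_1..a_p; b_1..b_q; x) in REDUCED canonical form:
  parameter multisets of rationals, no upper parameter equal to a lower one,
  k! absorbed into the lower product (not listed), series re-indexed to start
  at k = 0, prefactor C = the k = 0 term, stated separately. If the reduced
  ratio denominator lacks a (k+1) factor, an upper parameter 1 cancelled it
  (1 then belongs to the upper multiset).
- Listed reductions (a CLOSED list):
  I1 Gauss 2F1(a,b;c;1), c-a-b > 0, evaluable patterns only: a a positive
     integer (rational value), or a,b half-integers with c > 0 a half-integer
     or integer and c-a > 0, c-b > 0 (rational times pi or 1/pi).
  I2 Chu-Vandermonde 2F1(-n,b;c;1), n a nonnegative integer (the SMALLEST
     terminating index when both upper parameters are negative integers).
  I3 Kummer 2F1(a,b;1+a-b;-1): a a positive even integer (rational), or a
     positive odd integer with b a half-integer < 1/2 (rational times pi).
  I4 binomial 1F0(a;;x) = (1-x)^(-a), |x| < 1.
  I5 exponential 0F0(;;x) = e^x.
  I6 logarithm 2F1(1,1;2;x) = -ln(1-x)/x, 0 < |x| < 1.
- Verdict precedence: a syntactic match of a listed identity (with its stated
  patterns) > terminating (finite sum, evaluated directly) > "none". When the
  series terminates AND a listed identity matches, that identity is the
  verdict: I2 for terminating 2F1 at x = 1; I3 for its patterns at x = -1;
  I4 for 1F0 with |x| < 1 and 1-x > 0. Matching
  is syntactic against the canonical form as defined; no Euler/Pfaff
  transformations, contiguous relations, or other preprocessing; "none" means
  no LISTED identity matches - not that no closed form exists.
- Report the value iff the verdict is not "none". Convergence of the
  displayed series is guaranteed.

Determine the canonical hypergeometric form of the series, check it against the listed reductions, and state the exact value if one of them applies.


Structural cue: with t_0 = 1, the two k-th powers (prefactor 1) combine into one argument.
Step ratio: r(k) = (1/3) * (k+3/2) / [(k+1)] - poly over poly, x = (1/3) from leading terms; C = 1 at k = 0.

Canonical form: C = 1 times 1F0 with upper {3/2}, lower {-}, x = 1/3. Verdict: the I4 binomial reduction matches (the 1F0 binomial series: exponent -3/2, x = 1/3). Value: (2/3)^(-3/2).


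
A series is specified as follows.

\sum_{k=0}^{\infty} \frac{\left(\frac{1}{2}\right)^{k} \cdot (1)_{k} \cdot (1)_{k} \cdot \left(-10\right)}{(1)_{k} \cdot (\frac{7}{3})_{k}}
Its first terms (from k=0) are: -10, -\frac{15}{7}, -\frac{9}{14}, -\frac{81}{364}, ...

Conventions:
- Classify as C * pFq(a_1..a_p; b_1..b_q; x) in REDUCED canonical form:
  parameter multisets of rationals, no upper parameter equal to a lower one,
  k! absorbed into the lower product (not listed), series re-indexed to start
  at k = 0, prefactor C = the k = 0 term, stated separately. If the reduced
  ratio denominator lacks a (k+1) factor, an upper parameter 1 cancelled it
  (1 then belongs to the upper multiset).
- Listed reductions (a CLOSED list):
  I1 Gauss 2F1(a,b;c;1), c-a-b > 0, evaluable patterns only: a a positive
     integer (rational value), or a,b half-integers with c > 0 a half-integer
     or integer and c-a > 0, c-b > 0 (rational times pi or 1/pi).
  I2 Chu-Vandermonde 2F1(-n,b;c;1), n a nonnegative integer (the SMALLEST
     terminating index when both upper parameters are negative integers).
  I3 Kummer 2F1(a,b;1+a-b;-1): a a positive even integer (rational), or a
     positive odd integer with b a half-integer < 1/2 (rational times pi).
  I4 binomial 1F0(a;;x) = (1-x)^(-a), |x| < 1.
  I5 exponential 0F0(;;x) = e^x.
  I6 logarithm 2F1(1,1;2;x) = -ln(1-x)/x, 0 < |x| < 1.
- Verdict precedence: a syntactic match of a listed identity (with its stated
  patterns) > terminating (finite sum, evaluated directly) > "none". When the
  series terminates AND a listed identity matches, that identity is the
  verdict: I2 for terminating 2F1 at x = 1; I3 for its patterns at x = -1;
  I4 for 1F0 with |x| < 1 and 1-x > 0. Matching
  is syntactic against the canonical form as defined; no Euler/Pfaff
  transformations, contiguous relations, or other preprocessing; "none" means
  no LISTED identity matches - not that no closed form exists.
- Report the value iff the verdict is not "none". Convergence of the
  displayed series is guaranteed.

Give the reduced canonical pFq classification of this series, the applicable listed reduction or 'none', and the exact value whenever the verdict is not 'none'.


The tell: from the first term -10: (1)_k (C = -10) is k! itself.
Ratio: r(k) = \frac{1}{2} * (k+1) (k+1) / [(k+\frac{7}{3}) (k+1)] - poly over poly, x = \frac{1}{2} from leading terms; C = -10 at k = 0.

Canonical form: C = -10 times 2F1 with upper {1, 1}, lower {\frac{7}{3}}, x = \frac{1}{2}. Verdict: none - this 2F1 at x = \frac{1}{2} matches no listed pattern, and upper {1, 1} holds no stopper.


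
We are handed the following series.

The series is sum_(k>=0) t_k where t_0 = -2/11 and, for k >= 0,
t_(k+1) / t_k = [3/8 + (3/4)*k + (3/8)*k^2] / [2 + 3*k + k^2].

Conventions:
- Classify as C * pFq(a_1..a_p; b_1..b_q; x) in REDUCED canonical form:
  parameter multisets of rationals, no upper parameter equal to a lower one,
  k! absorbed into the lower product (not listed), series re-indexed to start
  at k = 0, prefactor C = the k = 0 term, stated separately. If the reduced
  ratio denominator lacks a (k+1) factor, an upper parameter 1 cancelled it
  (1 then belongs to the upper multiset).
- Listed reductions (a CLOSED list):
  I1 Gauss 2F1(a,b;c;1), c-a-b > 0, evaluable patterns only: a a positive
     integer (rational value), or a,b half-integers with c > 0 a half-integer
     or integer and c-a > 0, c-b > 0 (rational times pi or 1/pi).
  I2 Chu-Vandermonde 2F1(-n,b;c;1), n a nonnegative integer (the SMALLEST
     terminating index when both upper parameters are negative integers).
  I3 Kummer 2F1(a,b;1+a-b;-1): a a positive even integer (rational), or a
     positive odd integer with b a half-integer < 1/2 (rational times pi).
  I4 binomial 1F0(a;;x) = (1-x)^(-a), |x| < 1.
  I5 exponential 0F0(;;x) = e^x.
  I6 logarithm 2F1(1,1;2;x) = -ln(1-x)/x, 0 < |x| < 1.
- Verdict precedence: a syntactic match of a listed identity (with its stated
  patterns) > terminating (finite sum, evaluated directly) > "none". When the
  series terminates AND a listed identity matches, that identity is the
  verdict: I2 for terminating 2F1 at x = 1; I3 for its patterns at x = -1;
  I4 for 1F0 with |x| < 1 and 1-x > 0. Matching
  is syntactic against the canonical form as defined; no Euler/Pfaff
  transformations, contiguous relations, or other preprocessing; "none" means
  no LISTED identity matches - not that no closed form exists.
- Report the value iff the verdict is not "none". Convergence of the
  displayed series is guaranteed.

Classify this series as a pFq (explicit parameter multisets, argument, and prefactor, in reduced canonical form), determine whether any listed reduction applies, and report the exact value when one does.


x = 3/8 here; the reduced form reads 2F1, upper {1, 1}, lower {2}, C = -2/11. Verdict: this is the logarithmic series (I6) (the logarithm: parameters (1,1;2), x = 3/8). Sum: (16/33) * ln(5/8).

Key observation: with t_0 = -2/11, roots of the ratio polynomials (C = -2/11, x = 3/8) are the negated parameters.
Adjacent-term ratio: r(k) = (3/8) * (k+1) (k+1) / [(k+2) (k+1)] - poly over poly, x = (3/8) from leading terms; C = -2/11 at k = 0.


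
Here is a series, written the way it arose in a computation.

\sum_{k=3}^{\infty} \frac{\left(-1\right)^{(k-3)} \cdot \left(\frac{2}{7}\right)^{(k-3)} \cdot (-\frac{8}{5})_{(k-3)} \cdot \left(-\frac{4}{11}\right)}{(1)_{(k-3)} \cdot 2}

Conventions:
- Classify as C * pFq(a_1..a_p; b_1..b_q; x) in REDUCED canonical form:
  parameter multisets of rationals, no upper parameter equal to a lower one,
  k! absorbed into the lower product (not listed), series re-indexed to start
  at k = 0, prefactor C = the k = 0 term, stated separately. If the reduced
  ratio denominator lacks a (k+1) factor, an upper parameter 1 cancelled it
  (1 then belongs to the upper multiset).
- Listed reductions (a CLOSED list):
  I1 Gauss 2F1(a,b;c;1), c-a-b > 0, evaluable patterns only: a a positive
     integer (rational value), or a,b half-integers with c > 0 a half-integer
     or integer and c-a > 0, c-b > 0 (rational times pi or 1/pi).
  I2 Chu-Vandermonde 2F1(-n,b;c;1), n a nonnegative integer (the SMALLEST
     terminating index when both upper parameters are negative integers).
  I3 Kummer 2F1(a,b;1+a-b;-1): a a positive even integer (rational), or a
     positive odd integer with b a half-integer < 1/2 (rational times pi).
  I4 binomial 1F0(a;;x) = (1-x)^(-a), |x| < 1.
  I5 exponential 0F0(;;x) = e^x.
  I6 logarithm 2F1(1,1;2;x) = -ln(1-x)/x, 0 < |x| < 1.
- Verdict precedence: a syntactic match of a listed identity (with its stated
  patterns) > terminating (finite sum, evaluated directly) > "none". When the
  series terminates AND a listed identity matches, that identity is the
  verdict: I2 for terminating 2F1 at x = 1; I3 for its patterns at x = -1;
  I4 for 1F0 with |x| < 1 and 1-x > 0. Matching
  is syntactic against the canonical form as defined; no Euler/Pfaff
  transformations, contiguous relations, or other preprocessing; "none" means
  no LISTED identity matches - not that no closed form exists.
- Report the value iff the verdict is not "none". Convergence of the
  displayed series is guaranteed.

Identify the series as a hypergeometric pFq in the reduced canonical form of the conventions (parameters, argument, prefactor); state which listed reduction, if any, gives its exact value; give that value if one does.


Reduced: x = -\frac{2}{7}, 1F0, upper = {-\frac{8}{5}}, lower = {-}, C = -\frac{2}{11}. Verdict: the binomial series (I4) applies (the 1F0 binomial series: exponent 8/5, x = -\frac{2}{7}). Exact value: \left(-\frac{2}{11}\right) \cdot \left(\frac{9}{7}\right)^{\frac{8}{5}}.

The tell: t_0 being -\frac{2}{11}, (1)_k (prefactor -2/11) is k! itself.
Adjacent-term ratio: r(k) = -\frac{2}{7} * (k-\frac{8}{5}) / [(k+1)] - rational in k, leading ratio -\frac{2}{7}; with t_0 = -\frac{2}{11}, classification follows.


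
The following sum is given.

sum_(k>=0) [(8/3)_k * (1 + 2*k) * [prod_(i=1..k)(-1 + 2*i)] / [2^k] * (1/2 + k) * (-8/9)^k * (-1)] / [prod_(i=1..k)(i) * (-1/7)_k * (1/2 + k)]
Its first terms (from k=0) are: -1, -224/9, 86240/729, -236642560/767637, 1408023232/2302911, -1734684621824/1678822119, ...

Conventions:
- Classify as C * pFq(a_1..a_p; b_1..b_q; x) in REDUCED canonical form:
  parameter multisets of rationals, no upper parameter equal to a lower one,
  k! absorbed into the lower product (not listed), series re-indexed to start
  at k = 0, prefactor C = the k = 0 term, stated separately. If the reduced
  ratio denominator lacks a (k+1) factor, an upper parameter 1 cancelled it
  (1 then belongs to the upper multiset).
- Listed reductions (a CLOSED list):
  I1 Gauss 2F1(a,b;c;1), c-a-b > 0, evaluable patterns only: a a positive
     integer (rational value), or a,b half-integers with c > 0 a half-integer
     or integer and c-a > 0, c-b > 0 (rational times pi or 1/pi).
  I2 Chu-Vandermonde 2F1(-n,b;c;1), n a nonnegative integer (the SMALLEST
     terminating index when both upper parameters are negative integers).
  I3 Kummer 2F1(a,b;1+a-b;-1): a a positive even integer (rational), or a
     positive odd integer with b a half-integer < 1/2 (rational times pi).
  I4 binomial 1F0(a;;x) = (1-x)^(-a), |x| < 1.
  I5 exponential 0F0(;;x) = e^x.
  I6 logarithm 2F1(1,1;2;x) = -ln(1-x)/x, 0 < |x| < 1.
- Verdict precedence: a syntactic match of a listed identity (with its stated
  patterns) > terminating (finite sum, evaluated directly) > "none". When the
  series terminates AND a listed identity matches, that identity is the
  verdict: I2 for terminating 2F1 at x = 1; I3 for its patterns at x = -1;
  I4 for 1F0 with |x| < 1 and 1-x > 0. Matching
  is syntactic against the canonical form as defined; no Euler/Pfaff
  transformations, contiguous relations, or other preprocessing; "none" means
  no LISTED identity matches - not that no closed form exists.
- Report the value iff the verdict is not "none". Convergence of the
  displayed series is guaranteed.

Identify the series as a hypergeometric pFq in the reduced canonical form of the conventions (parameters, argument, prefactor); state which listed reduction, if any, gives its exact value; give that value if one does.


With C = -1: the canonical form is 2F1(3/2, 8/3; -1/7; -8/9). Verdict: none. Every listed pattern misses the 2F1 form at -8/9, upper {3/2, 8/3}.

Structural cue: with t_0 = -1, the product of the first k integers (prefactor -1) is k!.
Consecutive-term ratio: r(k) = (-8/9) * (k+3/2) (k+8/3) / [(k-1/7) (k+1)] - rational; roots negated = parameters, x = (-8/9), C = -1.


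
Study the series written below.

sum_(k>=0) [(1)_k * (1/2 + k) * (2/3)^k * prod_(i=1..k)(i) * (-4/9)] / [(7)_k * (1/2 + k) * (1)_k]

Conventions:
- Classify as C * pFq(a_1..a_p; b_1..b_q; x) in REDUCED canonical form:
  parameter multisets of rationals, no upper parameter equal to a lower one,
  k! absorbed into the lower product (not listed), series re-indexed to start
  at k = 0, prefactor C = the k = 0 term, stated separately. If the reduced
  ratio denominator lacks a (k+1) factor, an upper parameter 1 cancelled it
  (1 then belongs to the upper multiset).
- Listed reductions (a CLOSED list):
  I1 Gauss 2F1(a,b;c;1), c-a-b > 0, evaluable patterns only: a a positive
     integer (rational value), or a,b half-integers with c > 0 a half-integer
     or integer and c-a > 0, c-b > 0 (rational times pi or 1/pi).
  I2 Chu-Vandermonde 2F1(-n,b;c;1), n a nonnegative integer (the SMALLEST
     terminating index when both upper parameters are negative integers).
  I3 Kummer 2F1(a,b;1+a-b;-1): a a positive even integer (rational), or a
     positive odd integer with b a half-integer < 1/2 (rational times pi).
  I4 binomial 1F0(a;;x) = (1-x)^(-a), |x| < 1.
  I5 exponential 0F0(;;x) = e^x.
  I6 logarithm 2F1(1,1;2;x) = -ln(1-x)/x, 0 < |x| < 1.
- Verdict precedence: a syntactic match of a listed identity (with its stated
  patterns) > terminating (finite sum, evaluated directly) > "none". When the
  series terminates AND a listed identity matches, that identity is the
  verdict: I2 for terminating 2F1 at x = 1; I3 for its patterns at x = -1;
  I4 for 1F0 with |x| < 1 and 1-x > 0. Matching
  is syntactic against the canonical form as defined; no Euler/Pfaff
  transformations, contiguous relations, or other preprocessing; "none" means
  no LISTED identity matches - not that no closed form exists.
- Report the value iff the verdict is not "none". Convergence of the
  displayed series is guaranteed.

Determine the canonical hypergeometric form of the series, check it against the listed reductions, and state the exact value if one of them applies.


x = 2/3 here; the reduced form reads 2F1, upper {1, 1}, lower {7}, C = -4/9. Verdict: none. Every listed pattern misses the 2F1 form at 2/3, upper {1, 1}.

Key observation: t_0 = -4/9 here, and (1)_k (C = -4/9, x = 2/3) is k! itself.
Ratio: r(k) = (2/3) * (k+1) (k+1) / [(k+7) (k+1)] - rational; roots negated = parameters, x = (2/3), C = -4/9.


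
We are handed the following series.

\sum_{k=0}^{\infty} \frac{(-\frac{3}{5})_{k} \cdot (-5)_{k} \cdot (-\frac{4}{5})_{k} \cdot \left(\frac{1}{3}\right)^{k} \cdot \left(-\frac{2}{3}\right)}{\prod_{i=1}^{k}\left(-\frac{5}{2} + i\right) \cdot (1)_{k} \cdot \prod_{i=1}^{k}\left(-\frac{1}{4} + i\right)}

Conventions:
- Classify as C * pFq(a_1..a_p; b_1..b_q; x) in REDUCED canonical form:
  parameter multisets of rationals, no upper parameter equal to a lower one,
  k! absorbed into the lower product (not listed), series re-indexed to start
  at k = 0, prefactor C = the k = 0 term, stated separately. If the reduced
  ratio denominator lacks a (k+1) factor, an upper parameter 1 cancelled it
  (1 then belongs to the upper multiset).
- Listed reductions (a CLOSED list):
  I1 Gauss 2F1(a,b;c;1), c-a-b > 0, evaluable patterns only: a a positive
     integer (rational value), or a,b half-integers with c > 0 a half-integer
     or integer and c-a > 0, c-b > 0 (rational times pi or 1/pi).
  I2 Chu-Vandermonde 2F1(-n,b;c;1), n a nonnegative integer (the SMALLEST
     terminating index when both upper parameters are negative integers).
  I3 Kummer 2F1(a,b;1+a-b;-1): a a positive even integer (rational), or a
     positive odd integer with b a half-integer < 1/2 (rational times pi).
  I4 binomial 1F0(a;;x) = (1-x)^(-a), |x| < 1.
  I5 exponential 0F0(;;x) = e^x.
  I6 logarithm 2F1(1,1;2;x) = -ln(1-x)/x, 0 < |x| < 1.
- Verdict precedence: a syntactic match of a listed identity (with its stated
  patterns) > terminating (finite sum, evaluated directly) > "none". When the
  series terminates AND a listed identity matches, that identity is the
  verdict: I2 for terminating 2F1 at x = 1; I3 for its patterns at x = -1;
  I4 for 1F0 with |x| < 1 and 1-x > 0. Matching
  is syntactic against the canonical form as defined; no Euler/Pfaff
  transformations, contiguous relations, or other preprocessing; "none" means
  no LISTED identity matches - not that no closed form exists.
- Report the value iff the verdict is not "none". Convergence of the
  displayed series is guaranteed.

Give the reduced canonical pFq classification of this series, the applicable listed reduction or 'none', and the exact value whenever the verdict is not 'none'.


The series (x = \frac{1}{3}) is 3F2: upper {-5, -\frac{4}{5}, -\frac{3}{5}}, lower {-\frac{3}{2}, \frac{3}{4}}, prefactor -\frac{2}{3}. Verdict: terminating - upper -5 stops the sum at k = 5; the 6 terms are added exactly. Sum: -\frac{905816393735774}{781147705078125}.

Structural cue: from the first term -\frac{2}{3}: the lower running product (prefactor -2/3) is a rising factorial.
Term ratio: r(k) = \frac{1}{3} * (k-5) (k-\frac{4}{5}) (k-\frac{3}{5}) / [(k-\frac{3}{2}) (k+\frac{3}{4}) (k+1)] ; factor over Q: parameters, x = \frac{1}{3}, and C = -\frac{2}{3}.


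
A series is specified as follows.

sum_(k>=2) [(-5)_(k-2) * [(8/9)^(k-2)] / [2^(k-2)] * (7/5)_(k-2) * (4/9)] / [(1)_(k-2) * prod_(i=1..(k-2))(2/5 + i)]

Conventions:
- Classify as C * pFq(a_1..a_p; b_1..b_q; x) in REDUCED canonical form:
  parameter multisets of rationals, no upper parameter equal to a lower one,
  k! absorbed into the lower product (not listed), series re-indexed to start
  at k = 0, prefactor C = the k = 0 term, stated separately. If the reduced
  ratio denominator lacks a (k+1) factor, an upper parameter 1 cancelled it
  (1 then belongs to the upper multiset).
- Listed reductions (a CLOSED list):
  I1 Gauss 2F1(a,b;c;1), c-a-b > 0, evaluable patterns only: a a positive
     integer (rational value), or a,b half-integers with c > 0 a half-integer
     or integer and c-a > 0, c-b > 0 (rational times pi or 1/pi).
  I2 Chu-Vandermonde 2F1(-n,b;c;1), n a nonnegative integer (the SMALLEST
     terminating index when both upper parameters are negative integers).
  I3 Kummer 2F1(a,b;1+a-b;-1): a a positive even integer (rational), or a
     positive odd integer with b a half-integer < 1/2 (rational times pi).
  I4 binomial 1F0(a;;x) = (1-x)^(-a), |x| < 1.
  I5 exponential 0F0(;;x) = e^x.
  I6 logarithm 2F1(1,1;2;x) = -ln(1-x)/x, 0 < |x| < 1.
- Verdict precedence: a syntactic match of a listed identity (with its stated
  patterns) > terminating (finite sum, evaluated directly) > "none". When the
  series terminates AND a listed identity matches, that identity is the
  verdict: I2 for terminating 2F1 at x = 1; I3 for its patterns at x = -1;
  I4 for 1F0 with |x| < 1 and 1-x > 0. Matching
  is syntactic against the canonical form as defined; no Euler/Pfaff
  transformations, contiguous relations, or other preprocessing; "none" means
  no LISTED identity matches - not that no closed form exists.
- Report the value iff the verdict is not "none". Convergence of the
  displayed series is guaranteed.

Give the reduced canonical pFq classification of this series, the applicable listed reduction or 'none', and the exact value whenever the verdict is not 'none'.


First insight: t_0 being 4/9, the lower running product (C = 4/9) is a rising factorial.
Step ratio: r(k) = (4/9) * (k-5) / [(k+1)] - rational in k, leading ratio (4/9); with t_0 = 4/9, classification follows.

Prefactor 4/9, argument 4/9: 1F0 with upper {-5} over lower {-}. Verdict: this is the I4 binomial reduction (the 1F0 binomial series: exponent 5, x = 4/9). Hence: 12500/531441.


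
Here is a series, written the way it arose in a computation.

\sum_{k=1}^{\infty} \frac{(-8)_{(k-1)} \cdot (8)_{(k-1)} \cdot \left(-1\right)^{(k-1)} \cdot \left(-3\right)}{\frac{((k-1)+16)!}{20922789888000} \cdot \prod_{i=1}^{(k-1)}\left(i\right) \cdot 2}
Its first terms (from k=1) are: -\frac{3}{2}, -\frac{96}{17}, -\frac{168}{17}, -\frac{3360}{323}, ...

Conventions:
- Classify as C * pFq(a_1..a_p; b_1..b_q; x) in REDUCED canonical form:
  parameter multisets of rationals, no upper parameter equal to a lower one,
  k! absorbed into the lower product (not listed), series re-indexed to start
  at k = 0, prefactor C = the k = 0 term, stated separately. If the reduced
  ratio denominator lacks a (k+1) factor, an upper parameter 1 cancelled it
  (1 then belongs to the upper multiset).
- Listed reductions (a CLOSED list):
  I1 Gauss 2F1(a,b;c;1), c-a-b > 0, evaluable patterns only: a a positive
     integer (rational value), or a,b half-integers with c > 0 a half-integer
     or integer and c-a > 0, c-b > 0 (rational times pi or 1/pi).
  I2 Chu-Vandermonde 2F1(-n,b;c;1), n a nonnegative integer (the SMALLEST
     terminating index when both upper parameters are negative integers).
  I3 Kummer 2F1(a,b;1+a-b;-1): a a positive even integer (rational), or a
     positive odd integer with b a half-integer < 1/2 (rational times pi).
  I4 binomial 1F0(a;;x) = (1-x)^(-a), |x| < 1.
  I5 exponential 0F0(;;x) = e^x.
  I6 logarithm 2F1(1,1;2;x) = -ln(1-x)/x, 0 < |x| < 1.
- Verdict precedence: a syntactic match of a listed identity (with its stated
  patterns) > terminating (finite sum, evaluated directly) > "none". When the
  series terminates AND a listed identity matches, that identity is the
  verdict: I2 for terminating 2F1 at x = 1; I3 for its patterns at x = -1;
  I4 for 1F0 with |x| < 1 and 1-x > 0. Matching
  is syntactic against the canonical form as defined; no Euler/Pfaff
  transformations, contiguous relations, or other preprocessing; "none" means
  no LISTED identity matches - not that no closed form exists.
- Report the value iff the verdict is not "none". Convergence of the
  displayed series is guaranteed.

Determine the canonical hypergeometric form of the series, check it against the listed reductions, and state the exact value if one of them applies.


Key step: with t_0 = -\frac{3}{2}, the constant factors (C = -3/2, x = -1) combine into one prefactor.
Ratio: r(k) = -1 * (k-8) (k+8) / [(k+17) (k+1)] - rational; roots negated = parameters, x = -1, C = -\frac{3}{2}.

Classification (C = -\frac{3}{2}): 2F1 with upper {-8, 8}, lower {17}, argument x = -1. Verdict: the Kummer evaluation I3 applies (x = -1; c = 17 equals 1+a-b for upper {-8, 8}: listed pattern). Its exact value is -39.


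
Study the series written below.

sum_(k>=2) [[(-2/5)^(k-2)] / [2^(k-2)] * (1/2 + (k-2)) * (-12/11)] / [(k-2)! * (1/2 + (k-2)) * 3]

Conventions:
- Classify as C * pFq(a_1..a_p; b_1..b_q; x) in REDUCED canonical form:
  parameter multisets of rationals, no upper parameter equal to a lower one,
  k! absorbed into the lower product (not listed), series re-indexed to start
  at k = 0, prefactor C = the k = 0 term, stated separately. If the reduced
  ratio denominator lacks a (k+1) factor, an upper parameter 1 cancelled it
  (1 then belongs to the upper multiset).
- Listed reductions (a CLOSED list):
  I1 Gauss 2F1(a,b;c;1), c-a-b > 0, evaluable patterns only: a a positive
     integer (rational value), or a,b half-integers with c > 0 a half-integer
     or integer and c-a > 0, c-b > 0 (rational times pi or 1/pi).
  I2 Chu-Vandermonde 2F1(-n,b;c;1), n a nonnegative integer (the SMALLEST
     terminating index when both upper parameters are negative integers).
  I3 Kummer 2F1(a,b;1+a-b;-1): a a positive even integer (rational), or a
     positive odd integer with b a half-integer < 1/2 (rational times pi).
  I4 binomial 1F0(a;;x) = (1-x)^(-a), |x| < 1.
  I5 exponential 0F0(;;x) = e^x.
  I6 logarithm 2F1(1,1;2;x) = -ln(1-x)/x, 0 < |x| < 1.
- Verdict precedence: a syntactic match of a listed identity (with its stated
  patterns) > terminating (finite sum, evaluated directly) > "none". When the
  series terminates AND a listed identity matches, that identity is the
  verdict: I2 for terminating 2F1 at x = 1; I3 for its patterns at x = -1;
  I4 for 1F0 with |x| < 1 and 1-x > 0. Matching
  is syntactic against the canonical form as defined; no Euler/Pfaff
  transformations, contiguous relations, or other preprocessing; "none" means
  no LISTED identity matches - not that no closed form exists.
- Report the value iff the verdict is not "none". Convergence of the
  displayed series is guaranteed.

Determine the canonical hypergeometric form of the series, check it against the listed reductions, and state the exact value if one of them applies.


The series (x = -1/5) is 0F0: upper {-}, lower {-}, prefactor -4/11. Verdict: the I5 exponential reduction applies (the 0F0 exponential series at x = -1/5). Sum: (-4/11) * e^(-1/5).

The tell: t_0 = -4/11 here, and striking the common factor k + 1/2 reduces the term (prefactor -4/11).
Step ratio: r(k) = (-1/5) * 1 / [(k+1)] - poly over poly, x = (-1/5) from leading terms; C = -4/11 at k = 0.


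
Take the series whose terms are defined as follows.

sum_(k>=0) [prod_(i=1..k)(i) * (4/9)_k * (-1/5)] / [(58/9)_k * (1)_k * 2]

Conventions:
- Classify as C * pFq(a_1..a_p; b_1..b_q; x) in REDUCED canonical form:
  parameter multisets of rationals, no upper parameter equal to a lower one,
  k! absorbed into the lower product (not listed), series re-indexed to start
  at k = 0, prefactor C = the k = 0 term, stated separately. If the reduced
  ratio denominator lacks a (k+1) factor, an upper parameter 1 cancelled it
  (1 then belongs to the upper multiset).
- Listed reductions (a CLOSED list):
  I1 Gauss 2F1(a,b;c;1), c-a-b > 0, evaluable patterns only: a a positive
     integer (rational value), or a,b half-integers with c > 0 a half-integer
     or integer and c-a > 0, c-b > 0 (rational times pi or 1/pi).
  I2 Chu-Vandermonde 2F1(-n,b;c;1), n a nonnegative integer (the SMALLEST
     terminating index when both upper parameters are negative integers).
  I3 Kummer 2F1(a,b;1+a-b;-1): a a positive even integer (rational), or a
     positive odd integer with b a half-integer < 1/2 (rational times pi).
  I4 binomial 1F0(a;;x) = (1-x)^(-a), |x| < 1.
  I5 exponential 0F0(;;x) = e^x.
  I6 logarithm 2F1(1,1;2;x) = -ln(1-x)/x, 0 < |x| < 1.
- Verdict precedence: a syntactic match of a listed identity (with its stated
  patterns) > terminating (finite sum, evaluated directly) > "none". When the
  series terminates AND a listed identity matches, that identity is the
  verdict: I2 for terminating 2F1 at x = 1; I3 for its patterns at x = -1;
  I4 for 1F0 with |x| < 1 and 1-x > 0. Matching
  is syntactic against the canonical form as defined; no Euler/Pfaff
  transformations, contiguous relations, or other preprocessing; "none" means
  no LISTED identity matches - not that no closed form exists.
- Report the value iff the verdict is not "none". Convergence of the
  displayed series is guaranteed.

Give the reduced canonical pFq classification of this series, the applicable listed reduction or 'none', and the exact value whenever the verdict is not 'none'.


Key observation: with t_0 = -1/10, the running product (prefactor -1/10) telescopes to a rising factorial.
Consecutive-term ratio: r(k) = 1 * (k+4/9) (k+1) / [(k+58/9) (k+1)] ; factor over Q: parameters, x = 1, and C = -1/10.

With C = -1/10: the canonical form is 2F1(4/9, 1; 58/9; 1). Verdict at x = 1: Gauss's theorem (I1) matches (x = 1: the Gamma ratio telescopes since c-a-b = 5 > 0 and a = 1 in Z>0). Its exact value is -49/450.


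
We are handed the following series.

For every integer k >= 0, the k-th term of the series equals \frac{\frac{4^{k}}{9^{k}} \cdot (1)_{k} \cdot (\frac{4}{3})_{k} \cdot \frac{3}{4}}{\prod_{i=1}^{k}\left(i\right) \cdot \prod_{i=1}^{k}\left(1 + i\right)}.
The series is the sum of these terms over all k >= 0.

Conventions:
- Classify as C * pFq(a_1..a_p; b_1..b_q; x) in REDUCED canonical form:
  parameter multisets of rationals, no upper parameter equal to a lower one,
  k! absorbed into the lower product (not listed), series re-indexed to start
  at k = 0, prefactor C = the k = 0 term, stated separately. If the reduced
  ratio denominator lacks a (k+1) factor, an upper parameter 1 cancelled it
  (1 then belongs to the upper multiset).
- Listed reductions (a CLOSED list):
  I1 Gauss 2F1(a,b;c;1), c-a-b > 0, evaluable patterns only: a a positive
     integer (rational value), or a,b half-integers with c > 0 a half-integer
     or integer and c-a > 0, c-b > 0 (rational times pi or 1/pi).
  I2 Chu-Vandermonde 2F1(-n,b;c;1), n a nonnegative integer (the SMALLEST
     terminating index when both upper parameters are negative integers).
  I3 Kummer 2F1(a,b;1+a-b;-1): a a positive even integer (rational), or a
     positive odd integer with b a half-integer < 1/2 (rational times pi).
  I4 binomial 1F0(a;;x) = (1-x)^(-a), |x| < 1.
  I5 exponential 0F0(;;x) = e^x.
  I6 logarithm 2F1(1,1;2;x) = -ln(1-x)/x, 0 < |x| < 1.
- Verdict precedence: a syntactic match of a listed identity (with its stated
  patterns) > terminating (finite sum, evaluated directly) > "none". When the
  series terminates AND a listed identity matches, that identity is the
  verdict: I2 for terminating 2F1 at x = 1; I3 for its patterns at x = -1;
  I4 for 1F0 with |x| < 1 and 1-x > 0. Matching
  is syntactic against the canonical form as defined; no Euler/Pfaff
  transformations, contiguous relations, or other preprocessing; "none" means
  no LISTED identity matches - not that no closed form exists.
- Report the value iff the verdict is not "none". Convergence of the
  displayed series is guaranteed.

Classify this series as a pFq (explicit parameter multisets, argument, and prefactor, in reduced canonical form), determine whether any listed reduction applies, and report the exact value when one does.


Prefactor \frac{3}{4}, argument \frac{4}{9}: 2F1 with upper {1, \frac{4}{3}} over lower {2}. Verdict: none here - no I1-I6 shape fits x = \frac{4}{9} with lower {2}.

Key observation: with t_0 = \frac{3}{4}, the product of the first k integers (prefactor 3/4) is k!.
Consecutive-term ratio: r(k) = \frac{4}{9} * (k+1) (k+\frac{4}{3}) / [(k+2) (k+1)] - poly over poly, x = \frac{4}{9} from leading terms; C = \frac{3}{4} at k = 0.


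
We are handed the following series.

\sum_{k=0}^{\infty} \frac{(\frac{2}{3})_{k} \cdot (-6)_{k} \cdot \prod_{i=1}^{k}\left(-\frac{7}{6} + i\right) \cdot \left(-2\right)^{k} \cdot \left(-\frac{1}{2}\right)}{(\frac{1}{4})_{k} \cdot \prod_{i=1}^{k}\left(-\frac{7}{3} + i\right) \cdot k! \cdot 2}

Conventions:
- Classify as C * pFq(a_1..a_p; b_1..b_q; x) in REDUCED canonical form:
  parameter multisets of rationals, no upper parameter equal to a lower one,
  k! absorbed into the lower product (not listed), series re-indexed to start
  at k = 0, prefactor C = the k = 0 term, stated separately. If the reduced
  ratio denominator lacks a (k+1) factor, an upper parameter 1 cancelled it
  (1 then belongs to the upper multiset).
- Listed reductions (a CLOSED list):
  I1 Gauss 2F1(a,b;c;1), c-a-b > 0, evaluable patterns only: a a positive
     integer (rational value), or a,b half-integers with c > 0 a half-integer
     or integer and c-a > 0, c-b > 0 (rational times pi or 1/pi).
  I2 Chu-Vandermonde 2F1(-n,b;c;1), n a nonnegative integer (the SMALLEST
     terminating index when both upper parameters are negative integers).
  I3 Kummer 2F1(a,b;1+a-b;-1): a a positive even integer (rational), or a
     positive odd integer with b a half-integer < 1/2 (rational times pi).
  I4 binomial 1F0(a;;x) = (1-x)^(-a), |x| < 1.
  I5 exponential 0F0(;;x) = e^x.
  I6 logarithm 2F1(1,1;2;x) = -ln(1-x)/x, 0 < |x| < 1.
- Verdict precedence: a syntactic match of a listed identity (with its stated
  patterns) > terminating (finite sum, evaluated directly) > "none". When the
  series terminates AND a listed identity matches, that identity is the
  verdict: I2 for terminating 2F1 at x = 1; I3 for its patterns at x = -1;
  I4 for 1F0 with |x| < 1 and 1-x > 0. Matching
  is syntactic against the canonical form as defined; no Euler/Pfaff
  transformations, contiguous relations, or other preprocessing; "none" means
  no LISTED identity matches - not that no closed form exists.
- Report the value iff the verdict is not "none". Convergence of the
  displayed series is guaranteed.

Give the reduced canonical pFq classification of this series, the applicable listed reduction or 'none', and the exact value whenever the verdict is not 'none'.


x = -2 here; the reduced form reads 3F2, upper {-6, -\frac{1}{6}, \frac{2}{3}}, lower {-\frac{4}{3}, \frac{1}{4}}, C = -\frac{1}{4}. Verdict: terminating. With -6 upstairs the series is a 7-term polynomial sum; evaluated term by term. Value: \frac{1384636805}{1023516}.

Key observation: from the first term -\frac{1}{4}: the lower running product (prefactor -1/4) is a rising factorial.
Adjacent-term ratio: r(k) = -2 * (k-6) (k-\frac{1}{6}) (k+\frac{2}{3}) / [(k-\frac{4}{3}) (k+\frac{1}{4}) (k+1)] - rational in k. x = -2; t_0 = -\frac{1}{4}; negate the roots.


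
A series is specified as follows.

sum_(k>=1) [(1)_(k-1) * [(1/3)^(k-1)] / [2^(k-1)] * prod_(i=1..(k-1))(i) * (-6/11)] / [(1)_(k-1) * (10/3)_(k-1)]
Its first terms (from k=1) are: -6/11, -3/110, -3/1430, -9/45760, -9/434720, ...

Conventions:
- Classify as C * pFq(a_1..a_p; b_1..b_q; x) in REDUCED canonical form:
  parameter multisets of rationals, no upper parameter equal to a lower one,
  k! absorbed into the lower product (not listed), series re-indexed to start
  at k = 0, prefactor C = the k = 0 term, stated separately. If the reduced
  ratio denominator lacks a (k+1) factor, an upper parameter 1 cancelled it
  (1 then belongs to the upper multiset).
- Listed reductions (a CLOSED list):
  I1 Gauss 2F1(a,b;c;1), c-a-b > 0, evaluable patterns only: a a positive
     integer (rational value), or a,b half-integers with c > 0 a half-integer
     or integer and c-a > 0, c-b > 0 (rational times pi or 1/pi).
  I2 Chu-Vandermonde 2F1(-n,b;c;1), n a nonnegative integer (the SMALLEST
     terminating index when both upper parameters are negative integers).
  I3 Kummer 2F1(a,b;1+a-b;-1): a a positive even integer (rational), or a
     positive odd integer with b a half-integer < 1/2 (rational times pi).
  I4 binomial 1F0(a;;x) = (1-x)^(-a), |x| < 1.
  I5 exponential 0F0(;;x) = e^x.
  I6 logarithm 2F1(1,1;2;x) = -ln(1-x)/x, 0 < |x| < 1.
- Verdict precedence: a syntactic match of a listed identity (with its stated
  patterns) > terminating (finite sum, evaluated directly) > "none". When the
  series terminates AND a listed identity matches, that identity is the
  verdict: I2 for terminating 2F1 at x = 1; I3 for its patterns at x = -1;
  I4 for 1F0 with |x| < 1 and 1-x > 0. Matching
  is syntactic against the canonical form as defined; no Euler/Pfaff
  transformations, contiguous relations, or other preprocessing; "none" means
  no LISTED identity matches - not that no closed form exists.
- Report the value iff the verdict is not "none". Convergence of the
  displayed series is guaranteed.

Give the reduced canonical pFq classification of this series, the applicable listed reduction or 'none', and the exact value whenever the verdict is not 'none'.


Reduced: x = 1/6, 2F1, upper = {1, 1}, lower = {10/3}, C = -6/11. Verdict: none (x = 1/6): each listed identity misses the multisets {1, 1} ; {10/3}.

Key step: t_0 being -6/11, (1)_k (C = -6/11, x = 1/6) is k! itself.
Term ratio: r(k) = (1/6) * (k+1) (k+1) / [(k+10/3) (k+1)] - rational in k. x = (1/6); t_0 = -6/11; negate the roots.
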